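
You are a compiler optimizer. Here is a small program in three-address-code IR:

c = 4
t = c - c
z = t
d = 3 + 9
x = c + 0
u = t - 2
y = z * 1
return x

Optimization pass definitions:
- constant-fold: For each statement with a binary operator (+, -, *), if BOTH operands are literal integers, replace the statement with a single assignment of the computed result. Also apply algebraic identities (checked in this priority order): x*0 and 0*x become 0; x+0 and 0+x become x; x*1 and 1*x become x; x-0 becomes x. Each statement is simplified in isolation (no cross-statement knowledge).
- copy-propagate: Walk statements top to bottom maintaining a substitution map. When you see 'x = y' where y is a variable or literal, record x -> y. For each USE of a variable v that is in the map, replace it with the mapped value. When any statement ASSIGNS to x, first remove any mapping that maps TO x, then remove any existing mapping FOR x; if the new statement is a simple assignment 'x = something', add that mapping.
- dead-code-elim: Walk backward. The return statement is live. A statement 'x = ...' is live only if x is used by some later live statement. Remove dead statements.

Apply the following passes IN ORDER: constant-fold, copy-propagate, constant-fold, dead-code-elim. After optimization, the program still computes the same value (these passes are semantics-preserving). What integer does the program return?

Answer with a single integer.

Answer: 4

Derivation:
Initial IR:
  c = 4
  t = c - c
  z = t
  d = 3 + 9
  x = c + 0
  u = t - 2
  y = z * 1
  return x
After constant-fold (8 stmts):
  c = 4
  t = c - c
  z = t
  d = 12
  x = c
  u = t - 2
  y = z
  return x
After copy-propagate (8 stmts):
  c = 4
  t = 4 - 4
  z = t
  d = 12
  x = 4
  u = t - 2
  y = t
  return 4
After constant-fold (8 stmts):
  c = 4
  t = 0
  z = t
  d = 12
  x = 4
  u = t - 2
  y = t
  return 4
After dead-code-elim (1 stmts):
  return 4
Evaluate:
  c = 4  =>  c = 4
  t = c - c  =>  t = 0
  z = t  =>  z = 0
  d = 3 + 9  =>  d = 12
  x = c + 0  =>  x = 4
  u = t - 2  =>  u = -2
  y = z * 1  =>  y = 0
  return x = 4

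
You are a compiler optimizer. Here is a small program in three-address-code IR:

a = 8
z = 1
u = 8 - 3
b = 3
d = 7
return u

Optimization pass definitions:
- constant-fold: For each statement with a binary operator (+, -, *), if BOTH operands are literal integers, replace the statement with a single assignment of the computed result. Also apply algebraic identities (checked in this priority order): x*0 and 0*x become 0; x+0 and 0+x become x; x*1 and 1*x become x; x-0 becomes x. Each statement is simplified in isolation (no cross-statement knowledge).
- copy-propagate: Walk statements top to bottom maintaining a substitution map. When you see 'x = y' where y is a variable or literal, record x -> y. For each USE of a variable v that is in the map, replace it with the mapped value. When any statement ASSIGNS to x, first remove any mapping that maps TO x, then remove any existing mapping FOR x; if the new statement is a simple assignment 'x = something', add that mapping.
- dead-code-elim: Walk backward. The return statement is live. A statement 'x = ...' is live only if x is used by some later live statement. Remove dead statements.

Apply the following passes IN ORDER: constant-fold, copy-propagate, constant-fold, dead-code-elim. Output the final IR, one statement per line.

Answer: return 5

Derivation:
Initial IR:
  a = 8
  z = 1
  u = 8 - 3
  b = 3
  d = 7
  return u
After constant-fold (6 stmts):
  a = 8
  z = 1
  u = 5
  b = 3
  d = 7
  return u
After copy-propagate (6 stmts):
  a = 8
  z = 1
  u = 5
  b = 3
  d = 7
  return 5
After constant-fold (6 stmts):
  a = 8
  z = 1
  u = 5
  b = 3
  d = 7
  return 5
After dead-code-elim (1 stmts):
  return 5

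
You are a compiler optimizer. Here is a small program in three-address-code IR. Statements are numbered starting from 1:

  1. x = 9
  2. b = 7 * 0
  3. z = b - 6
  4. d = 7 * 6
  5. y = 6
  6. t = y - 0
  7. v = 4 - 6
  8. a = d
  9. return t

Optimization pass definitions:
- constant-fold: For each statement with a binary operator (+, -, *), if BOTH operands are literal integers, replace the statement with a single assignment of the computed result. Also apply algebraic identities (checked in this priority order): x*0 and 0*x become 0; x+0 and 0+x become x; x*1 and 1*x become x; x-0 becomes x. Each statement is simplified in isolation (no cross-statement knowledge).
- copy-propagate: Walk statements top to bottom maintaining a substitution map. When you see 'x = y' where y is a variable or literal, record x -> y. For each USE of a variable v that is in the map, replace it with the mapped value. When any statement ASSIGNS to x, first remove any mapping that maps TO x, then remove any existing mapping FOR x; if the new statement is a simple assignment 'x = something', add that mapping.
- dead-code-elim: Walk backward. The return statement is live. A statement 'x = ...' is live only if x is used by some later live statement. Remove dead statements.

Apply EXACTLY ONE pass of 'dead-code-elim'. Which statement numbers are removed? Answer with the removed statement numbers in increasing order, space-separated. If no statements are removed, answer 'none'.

Backward liveness scan:
Stmt 1 'x = 9': DEAD (x not in live set [])
Stmt 2 'b = 7 * 0': DEAD (b not in live set [])
Stmt 3 'z = b - 6': DEAD (z not in live set [])
Stmt 4 'd = 7 * 6': DEAD (d not in live set [])
Stmt 5 'y = 6': KEEP (y is live); live-in = []
Stmt 6 't = y - 0': KEEP (t is live); live-in = ['y']
Stmt 7 'v = 4 - 6': DEAD (v not in live set ['t'])
Stmt 8 'a = d': DEAD (a not in live set ['t'])
Stmt 9 'return t': KEEP (return); live-in = ['t']
Removed statement numbers: [1, 2, 3, 4, 7, 8]
Surviving IR:
  y = 6
  t = y - 0
  return t

Answer: 1 2 3 4 7 8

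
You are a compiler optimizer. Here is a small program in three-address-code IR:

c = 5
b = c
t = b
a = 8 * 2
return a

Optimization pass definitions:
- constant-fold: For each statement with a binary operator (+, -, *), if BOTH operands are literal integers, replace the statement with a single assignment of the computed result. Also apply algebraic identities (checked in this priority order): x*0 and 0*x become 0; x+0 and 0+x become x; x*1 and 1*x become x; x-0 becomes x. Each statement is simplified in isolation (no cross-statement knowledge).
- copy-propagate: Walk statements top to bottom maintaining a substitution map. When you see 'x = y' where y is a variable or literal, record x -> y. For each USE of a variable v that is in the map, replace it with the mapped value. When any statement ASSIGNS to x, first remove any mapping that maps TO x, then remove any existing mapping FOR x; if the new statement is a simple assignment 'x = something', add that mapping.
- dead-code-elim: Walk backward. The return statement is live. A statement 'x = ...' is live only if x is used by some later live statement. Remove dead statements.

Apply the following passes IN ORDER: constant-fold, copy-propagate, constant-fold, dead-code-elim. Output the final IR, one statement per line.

Answer: return 16

Derivation:
Initial IR:
  c = 5
  b = c
  t = b
  a = 8 * 2
  return a
After constant-fold (5 stmts):
  c = 5
  b = c
  t = b
  a = 16
  return a
After copy-propagate (5 stmts):
  c = 5
  b = 5
  t = 5
  a = 16
  return 16
After constant-fold (5 stmts):
  c = 5
  b = 5
  t = 5
  a = 16
  return 16
After dead-code-elim (1 stmts):
  return 16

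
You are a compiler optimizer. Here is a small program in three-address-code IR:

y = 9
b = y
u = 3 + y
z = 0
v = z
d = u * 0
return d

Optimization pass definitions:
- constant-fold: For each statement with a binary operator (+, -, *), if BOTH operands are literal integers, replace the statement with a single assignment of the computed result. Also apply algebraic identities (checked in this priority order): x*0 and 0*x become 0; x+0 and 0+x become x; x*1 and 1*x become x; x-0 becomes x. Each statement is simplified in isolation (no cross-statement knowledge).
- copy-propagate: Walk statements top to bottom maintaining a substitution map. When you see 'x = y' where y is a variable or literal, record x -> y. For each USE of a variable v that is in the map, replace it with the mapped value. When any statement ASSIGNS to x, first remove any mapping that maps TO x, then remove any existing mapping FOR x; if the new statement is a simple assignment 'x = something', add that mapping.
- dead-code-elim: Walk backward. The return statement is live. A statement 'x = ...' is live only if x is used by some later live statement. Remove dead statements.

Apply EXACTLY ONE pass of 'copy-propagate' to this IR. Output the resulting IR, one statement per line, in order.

Answer: y = 9
b = 9
u = 3 + 9
z = 0
v = 0
d = u * 0
return d

Derivation:
Applying copy-propagate statement-by-statement:
  [1] y = 9  (unchanged)
  [2] b = y  -> b = 9
  [3] u = 3 + y  -> u = 3 + 9
  [4] z = 0  (unchanged)
  [5] v = z  -> v = 0
  [6] d = u * 0  (unchanged)
  [7] return d  (unchanged)
Result (7 stmts):
  y = 9
  b = 9
  u = 3 + 9
  z = 0
  v = 0
  d = u * 0
  return d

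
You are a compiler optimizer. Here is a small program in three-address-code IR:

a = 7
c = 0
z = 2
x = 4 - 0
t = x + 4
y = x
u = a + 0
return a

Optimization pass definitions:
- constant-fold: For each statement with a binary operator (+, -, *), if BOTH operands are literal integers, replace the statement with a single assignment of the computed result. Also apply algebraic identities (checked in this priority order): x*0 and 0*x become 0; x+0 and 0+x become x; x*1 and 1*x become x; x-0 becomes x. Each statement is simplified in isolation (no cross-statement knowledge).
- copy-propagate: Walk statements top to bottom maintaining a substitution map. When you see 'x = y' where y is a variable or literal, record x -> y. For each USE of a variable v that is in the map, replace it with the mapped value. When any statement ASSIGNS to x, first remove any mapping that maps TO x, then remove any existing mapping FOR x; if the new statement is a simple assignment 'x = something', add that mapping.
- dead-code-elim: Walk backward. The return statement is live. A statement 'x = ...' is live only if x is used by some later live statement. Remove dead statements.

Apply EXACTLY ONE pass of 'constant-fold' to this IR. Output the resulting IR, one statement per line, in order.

Answer: a = 7
c = 0
z = 2
x = 4
t = x + 4
y = x
u = a
return a

Derivation:
Applying constant-fold statement-by-statement:
  [1] a = 7  (unchanged)
  [2] c = 0  (unchanged)
  [3] z = 2  (unchanged)
  [4] x = 4 - 0  -> x = 4
  [5] t = x + 4  (unchanged)
  [6] y = x  (unchanged)
  [7] u = a + 0  -> u = a
  [8] return a  (unchanged)
Result (8 stmts):
  a = 7
  c = 0
  z = 2
  x = 4
  t = x + 4
  y = x
  u = a
  return a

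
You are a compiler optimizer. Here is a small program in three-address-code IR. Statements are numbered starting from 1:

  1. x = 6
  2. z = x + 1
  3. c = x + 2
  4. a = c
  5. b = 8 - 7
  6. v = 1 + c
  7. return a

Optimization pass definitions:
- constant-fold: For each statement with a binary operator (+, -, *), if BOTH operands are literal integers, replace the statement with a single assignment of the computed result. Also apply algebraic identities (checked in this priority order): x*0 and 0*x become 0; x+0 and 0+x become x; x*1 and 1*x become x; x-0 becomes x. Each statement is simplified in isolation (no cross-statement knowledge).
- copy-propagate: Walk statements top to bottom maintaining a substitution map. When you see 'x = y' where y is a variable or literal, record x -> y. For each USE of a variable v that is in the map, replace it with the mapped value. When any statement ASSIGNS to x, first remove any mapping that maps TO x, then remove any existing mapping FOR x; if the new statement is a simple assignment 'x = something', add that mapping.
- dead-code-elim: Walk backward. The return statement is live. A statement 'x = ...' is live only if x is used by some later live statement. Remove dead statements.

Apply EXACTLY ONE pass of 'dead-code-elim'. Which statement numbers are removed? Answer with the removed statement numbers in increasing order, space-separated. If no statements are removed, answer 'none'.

Backward liveness scan:
Stmt 1 'x = 6': KEEP (x is live); live-in = []
Stmt 2 'z = x + 1': DEAD (z not in live set ['x'])
Stmt 3 'c = x + 2': KEEP (c is live); live-in = ['x']
Stmt 4 'a = c': KEEP (a is live); live-in = ['c']
Stmt 5 'b = 8 - 7': DEAD (b not in live set ['a'])
Stmt 6 'v = 1 + c': DEAD (v not in live set ['a'])
Stmt 7 'return a': KEEP (return); live-in = ['a']
Removed statement numbers: [2, 5, 6]
Surviving IR:
  x = 6
  c = x + 2
  a = c
  return a

Answer: 2 5 6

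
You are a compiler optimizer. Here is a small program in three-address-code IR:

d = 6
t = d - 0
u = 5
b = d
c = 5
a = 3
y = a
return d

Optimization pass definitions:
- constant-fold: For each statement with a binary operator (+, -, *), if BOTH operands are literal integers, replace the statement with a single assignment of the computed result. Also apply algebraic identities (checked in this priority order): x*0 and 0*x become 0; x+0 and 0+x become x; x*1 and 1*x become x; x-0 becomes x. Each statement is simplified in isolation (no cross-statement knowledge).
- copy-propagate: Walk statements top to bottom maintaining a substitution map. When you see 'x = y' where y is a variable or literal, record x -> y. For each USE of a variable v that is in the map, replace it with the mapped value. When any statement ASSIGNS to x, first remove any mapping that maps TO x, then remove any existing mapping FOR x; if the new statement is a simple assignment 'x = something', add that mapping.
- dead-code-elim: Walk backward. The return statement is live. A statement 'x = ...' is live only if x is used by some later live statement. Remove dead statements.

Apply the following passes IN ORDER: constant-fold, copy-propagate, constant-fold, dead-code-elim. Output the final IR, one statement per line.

Answer: return 6

Derivation:
Initial IR:
  d = 6
  t = d - 0
  u = 5
  b = d
  c = 5
  a = 3
  y = a
  return d
After constant-fold (8 stmts):
  d = 6
  t = d
  u = 5
  b = d
  c = 5
  a = 3
  y = a
  return d
After copy-propagate (8 stmts):
  d = 6
  t = 6
  u = 5
  b = 6
  c = 5
  a = 3
  y = 3
  return 6
After constant-fold (8 stmts):
  d = 6
  t = 6
  u = 5
  b = 6
  c = 5
  a = 3
  y = 3
  return 6
After dead-code-elim (1 stmts):
  return 6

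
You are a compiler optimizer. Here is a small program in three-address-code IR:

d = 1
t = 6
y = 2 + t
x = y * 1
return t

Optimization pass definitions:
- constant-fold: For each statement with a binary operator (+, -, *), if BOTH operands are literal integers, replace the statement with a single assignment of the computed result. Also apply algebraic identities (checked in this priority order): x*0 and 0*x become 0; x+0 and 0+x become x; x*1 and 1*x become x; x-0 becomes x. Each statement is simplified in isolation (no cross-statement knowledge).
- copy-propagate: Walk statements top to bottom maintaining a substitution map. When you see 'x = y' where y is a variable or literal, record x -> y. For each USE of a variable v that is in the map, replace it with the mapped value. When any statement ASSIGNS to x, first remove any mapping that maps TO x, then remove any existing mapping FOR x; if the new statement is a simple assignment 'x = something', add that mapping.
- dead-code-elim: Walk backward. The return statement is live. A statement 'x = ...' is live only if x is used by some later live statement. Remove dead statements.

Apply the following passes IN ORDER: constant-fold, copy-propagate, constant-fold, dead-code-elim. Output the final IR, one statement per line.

Initial IR:
  d = 1
  t = 6
  y = 2 + t
  x = y * 1
  return t
After constant-fold (5 stmts):
  d = 1
  t = 6
  y = 2 + t
  x = y
  return t
After copy-propagate (5 stmts):
  d = 1
  t = 6
  y = 2 + 6
  x = y
  return 6
After constant-fold (5 stmts):
  d = 1
  t = 6
  y = 8
  x = y
  return 6
After dead-code-elim (1 stmts):
  return 6

Answer: return 6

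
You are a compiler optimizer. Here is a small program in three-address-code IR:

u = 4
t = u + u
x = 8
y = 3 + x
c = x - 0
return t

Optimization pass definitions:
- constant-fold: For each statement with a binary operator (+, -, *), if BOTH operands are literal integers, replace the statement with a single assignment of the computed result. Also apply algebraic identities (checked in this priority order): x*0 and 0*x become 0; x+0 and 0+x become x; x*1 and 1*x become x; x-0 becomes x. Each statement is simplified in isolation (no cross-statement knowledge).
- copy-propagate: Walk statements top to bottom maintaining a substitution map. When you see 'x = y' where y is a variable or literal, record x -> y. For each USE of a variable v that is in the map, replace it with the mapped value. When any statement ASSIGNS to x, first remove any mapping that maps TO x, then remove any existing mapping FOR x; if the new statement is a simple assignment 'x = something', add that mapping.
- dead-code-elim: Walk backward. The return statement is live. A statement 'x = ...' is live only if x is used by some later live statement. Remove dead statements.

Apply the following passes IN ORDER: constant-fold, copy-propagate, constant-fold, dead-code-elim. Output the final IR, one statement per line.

Initial IR:
  u = 4
  t = u + u
  x = 8
  y = 3 + x
  c = x - 0
  return t
After constant-fold (6 stmts):
  u = 4
  t = u + u
  x = 8
  y = 3 + x
  c = x
  return t
After copy-propagate (6 stmts):
  u = 4
  t = 4 + 4
  x = 8
  y = 3 + 8
  c = 8
  return t
After constant-fold (6 stmts):
  u = 4
  t = 8
  x = 8
  y = 11
  c = 8
  return t
After dead-code-elim (2 stmts):
  t = 8
  return t

Answer: t = 8
return t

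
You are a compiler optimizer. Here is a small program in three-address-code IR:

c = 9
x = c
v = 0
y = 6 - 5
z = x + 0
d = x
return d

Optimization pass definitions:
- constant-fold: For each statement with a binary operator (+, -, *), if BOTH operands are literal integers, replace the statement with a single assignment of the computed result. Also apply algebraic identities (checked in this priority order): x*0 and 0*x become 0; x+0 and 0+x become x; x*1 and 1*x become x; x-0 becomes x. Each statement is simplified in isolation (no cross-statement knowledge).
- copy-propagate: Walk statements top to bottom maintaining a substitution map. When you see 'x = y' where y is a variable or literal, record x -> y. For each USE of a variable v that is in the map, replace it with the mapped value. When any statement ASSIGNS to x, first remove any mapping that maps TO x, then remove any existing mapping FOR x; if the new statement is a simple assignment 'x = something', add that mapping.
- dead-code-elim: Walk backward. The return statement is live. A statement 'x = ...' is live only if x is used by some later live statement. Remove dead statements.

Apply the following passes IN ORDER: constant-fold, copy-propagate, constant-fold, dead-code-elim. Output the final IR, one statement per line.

Answer: return 9

Derivation:
Initial IR:
  c = 9
  x = c
  v = 0
  y = 6 - 5
  z = x + 0
  d = x
  return d
After constant-fold (7 stmts):
  c = 9
  x = c
  v = 0
  y = 1
  z = x
  d = x
  return d
After copy-propagate (7 stmts):
  c = 9
  x = 9
  v = 0
  y = 1
  z = 9
  d = 9
  return 9
After constant-fold (7 stmts):
  c = 9
  x = 9
  v = 0
  y = 1
  z = 9
  d = 9
  return 9
After dead-code-elim (1 stmts):
  return 9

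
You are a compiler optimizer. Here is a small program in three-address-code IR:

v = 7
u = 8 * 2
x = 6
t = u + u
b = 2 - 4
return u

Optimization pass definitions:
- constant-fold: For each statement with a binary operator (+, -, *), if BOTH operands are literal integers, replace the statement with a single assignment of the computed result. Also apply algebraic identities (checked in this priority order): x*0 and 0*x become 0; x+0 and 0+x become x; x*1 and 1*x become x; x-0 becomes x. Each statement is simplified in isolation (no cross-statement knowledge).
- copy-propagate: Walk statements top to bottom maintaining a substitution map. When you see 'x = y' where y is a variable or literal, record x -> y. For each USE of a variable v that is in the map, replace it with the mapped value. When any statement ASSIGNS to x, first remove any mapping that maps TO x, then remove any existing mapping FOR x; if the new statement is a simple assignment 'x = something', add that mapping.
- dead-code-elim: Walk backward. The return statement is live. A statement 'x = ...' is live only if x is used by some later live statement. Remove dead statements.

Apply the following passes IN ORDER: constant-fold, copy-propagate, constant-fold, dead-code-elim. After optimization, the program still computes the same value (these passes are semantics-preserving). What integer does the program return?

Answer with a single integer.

Initial IR:
  v = 7
  u = 8 * 2
  x = 6
  t = u + u
  b = 2 - 4
  return u
After constant-fold (6 stmts):
  v = 7
  u = 16
  x = 6
  t = u + u
  b = -2
  return u
After copy-propagate (6 stmts):
  v = 7
  u = 16
  x = 6
  t = 16 + 16
  b = -2
  return 16
After constant-fold (6 stmts):
  v = 7
  u = 16
  x = 6
  t = 32
  b = -2
  return 16
After dead-code-elim (1 stmts):
  return 16
Evaluate:
  v = 7  =>  v = 7
  u = 8 * 2  =>  u = 16
  x = 6  =>  x = 6
  t = u + u  =>  t = 32
  b = 2 - 4  =>  b = -2
  return u = 16

Answer: 16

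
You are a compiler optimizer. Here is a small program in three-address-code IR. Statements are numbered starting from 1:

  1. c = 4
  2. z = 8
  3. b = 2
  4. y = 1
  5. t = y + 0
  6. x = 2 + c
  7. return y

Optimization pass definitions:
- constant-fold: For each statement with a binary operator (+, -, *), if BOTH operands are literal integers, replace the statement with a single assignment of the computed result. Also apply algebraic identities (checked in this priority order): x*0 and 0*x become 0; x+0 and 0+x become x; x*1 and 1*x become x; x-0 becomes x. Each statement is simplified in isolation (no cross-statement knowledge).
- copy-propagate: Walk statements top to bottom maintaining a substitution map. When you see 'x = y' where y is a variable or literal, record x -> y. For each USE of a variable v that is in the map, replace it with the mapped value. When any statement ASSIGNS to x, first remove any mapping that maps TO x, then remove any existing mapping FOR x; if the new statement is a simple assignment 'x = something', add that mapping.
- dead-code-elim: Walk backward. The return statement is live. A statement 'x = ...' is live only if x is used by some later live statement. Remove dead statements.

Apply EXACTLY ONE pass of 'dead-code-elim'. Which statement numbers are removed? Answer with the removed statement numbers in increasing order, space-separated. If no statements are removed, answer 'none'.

Backward liveness scan:
Stmt 1 'c = 4': DEAD (c not in live set [])
Stmt 2 'z = 8': DEAD (z not in live set [])
Stmt 3 'b = 2': DEAD (b not in live set [])
Stmt 4 'y = 1': KEEP (y is live); live-in = []
Stmt 5 't = y + 0': DEAD (t not in live set ['y'])
Stmt 6 'x = 2 + c': DEAD (x not in live set ['y'])
Stmt 7 'return y': KEEP (return); live-in = ['y']
Removed statement numbers: [1, 2, 3, 5, 6]
Surviving IR:
  y = 1
  return y

Answer: 1 2 3 5 6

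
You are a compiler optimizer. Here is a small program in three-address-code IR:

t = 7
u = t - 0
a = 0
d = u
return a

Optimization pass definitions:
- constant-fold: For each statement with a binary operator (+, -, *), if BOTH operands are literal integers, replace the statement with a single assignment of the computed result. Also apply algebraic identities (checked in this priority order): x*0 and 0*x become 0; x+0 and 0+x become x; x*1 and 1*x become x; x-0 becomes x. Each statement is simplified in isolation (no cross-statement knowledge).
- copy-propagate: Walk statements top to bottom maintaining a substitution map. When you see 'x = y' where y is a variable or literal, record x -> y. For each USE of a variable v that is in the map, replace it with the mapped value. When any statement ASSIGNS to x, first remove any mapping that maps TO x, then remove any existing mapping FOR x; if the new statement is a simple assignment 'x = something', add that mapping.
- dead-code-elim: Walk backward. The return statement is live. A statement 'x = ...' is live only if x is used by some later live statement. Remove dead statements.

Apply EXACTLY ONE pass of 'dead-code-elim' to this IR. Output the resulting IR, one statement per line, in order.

Answer: a = 0
return a

Derivation:
Applying dead-code-elim statement-by-statement:
  [5] return a  -> KEEP (return); live=['a']
  [4] d = u  -> DEAD (d not live)
  [3] a = 0  -> KEEP; live=[]
  [2] u = t - 0  -> DEAD (u not live)
  [1] t = 7  -> DEAD (t not live)
Result (2 stmts):
  a = 0
  return a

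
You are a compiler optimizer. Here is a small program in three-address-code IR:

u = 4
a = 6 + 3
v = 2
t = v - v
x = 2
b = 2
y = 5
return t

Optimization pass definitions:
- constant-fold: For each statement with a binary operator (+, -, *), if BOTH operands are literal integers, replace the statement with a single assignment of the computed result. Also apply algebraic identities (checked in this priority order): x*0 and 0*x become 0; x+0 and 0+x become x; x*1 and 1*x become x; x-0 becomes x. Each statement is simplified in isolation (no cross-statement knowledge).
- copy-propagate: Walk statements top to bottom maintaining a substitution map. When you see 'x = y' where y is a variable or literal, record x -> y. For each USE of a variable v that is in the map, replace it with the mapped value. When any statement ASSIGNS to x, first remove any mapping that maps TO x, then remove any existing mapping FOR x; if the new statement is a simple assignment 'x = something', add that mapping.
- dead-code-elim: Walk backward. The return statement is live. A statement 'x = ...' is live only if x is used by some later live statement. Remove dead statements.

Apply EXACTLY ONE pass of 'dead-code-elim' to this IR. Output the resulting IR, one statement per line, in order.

Answer: v = 2
t = v - v
return t

Derivation:
Applying dead-code-elim statement-by-statement:
  [8] return t  -> KEEP (return); live=['t']
  [7] y = 5  -> DEAD (y not live)
  [6] b = 2  -> DEAD (b not live)
  [5] x = 2  -> DEAD (x not live)
  [4] t = v - v  -> KEEP; live=['v']
  [3] v = 2  -> KEEP; live=[]
  [2] a = 6 + 3  -> DEAD (a not live)
  [1] u = 4  -> DEAD (u not live)
Result (3 stmts):
  v = 2
  t = v - v
  return t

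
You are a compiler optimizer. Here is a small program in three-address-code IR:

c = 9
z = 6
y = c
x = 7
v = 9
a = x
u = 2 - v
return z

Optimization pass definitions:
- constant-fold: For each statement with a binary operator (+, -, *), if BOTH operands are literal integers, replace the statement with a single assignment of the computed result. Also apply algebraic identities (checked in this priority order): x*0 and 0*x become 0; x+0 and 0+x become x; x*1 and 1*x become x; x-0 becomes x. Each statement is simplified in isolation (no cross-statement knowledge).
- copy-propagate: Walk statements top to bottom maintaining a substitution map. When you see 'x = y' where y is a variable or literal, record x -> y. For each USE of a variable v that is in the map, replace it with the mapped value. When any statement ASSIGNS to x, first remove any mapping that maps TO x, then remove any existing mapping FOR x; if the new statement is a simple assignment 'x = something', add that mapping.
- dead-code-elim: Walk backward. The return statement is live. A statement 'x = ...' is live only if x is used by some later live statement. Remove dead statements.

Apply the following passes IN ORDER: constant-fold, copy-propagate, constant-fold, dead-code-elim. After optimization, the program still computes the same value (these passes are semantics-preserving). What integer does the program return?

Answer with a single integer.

Initial IR:
  c = 9
  z = 6
  y = c
  x = 7
  v = 9
  a = x
  u = 2 - v
  return z
After constant-fold (8 stmts):
  c = 9
  z = 6
  y = c
  x = 7
  v = 9
  a = x
  u = 2 - v
  return z
After copy-propagate (8 stmts):
  c = 9
  z = 6
  y = 9
  x = 7
  v = 9
  a = 7
  u = 2 - 9
  return 6
After constant-fold (8 stmts):
  c = 9
  z = 6
  y = 9
  x = 7
  v = 9
  a = 7
  u = -7
  return 6
After dead-code-elim (1 stmts):
  return 6
Evaluate:
  c = 9  =>  c = 9
  z = 6  =>  z = 6
  y = c  =>  y = 9
  x = 7  =>  x = 7
  v = 9  =>  v = 9
  a = x  =>  a = 7
  u = 2 - v  =>  u = -7
  return z = 6

Answer: 6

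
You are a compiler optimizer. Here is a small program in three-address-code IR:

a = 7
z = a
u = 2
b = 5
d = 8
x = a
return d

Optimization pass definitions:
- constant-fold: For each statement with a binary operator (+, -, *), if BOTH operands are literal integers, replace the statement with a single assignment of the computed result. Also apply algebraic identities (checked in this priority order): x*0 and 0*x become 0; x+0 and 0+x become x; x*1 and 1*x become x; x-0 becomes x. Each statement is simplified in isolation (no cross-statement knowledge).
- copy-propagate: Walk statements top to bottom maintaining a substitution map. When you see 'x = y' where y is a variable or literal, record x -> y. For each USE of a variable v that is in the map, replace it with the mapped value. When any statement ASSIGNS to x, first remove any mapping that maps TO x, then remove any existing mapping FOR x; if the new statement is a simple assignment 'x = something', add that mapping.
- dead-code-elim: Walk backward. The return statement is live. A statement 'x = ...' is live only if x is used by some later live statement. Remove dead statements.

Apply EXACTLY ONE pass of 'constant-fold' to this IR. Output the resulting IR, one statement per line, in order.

Answer: a = 7
z = a
u = 2
b = 5
d = 8
x = a
return d

Derivation:
Applying constant-fold statement-by-statement:
  [1] a = 7  (unchanged)
  [2] z = a  (unchanged)
  [3] u = 2  (unchanged)
  [4] b = 5  (unchanged)
  [5] d = 8  (unchanged)
  [6] x = a  (unchanged)
  [7] return d  (unchanged)
Result (7 stmts):
  a = 7
  z = a
  u = 2
  b = 5
  d = 8
  x = a
  return d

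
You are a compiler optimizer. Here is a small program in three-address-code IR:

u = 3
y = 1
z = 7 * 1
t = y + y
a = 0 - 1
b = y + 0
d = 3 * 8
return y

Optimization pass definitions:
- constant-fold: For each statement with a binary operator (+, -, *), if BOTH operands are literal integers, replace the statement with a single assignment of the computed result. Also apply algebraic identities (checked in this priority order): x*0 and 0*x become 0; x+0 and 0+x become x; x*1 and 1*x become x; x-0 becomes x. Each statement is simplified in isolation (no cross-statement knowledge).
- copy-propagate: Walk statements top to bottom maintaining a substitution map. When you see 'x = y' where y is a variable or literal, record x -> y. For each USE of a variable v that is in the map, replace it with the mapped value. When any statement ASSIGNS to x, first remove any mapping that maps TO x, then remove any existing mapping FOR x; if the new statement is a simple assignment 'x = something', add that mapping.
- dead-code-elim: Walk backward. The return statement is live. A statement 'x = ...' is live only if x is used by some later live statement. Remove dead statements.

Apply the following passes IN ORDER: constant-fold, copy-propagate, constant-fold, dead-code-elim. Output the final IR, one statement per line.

Initial IR:
  u = 3
  y = 1
  z = 7 * 1
  t = y + y
  a = 0 - 1
  b = y + 0
  d = 3 * 8
  return y
After constant-fold (8 stmts):
  u = 3
  y = 1
  z = 7
  t = y + y
  a = -1
  b = y
  d = 24
  return y
After copy-propagate (8 stmts):
  u = 3
  y = 1
  z = 7
  t = 1 + 1
  a = -1
  b = 1
  d = 24
  return 1
After constant-fold (8 stmts):
  u = 3
  y = 1
  z = 7
  t = 2
  a = -1
  b = 1
  d = 24
  return 1
After dead-code-elim (1 stmts):
  return 1

Answer: return 1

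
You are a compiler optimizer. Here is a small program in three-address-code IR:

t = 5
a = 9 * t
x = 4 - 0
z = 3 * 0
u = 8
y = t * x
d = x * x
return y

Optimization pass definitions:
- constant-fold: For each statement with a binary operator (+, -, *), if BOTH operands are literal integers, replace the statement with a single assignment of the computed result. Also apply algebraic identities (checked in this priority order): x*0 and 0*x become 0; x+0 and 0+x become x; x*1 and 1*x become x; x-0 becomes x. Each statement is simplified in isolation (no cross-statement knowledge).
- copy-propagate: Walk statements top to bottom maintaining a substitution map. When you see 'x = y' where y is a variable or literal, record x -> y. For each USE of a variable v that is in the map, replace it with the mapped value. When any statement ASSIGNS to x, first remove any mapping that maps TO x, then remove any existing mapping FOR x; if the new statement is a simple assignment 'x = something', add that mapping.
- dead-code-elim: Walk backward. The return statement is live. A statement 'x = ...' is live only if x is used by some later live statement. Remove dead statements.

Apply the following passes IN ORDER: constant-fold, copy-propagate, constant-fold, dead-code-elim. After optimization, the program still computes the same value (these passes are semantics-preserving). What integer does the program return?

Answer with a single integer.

Initial IR:
  t = 5
  a = 9 * t
  x = 4 - 0
  z = 3 * 0
  u = 8
  y = t * x
  d = x * x
  return y
After constant-fold (8 stmts):
  t = 5
  a = 9 * t
  x = 4
  z = 0
  u = 8
  y = t * x
  d = x * x
  return y
After copy-propagate (8 stmts):
  t = 5
  a = 9 * 5
  x = 4
  z = 0
  u = 8
  y = 5 * 4
  d = 4 * 4
  return y
After constant-fold (8 stmts):
  t = 5
  a = 45
  x = 4
  z = 0
  u = 8
  y = 20
  d = 16
  return y
After dead-code-elim (2 stmts):
  y = 20
  return y
Evaluate:
  t = 5  =>  t = 5
  a = 9 * t  =>  a = 45
  x = 4 - 0  =>  x = 4
  z = 3 * 0  =>  z = 0
  u = 8  =>  u = 8
  y = t * x  =>  y = 20
  d = x * x  =>  d = 16
  return y = 20

Answer: 20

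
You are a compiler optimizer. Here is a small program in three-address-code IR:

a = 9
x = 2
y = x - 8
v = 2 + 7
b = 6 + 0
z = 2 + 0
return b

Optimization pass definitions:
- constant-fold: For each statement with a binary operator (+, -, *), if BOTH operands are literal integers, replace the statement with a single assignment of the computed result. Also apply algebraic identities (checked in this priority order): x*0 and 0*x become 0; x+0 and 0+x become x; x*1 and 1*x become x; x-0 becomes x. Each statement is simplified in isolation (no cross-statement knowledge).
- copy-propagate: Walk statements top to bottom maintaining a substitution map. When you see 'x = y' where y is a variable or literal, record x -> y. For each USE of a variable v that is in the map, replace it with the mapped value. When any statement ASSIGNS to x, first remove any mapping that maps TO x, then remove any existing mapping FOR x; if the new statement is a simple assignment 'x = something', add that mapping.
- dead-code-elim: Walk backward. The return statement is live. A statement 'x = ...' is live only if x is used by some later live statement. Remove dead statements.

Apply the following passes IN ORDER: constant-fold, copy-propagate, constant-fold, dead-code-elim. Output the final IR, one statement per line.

Initial IR:
  a = 9
  x = 2
  y = x - 8
  v = 2 + 7
  b = 6 + 0
  z = 2 + 0
  return b
After constant-fold (7 stmts):
  a = 9
  x = 2
  y = x - 8
  v = 9
  b = 6
  z = 2
  return b
After copy-propagate (7 stmts):
  a = 9
  x = 2
  y = 2 - 8
  v = 9
  b = 6
  z = 2
  return 6
After constant-fold (7 stmts):
  a = 9
  x = 2
  y = -6
  v = 9
  b = 6
  z = 2
  return 6
After dead-code-elim (1 stmts):
  return 6

Answer: return 6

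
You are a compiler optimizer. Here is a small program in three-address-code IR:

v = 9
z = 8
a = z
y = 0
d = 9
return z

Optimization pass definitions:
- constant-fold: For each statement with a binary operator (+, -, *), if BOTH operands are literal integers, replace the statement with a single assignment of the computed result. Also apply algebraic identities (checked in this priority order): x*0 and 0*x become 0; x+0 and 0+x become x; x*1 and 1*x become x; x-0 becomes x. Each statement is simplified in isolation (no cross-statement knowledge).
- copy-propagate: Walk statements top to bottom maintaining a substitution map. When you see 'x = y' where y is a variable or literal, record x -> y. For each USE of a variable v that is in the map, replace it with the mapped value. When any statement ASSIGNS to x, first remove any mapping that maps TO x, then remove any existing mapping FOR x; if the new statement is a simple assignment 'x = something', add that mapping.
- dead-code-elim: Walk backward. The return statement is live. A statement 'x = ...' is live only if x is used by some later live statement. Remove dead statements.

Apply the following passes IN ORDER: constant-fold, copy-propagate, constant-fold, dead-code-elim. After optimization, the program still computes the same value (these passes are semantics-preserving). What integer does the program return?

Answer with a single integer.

Answer: 8

Derivation:
Initial IR:
  v = 9
  z = 8
  a = z
  y = 0
  d = 9
  return z
After constant-fold (6 stmts):
  v = 9
  z = 8
  a = z
  y = 0
  d = 9
  return z
After copy-propagate (6 stmts):
  v = 9
  z = 8
  a = 8
  y = 0
  d = 9
  return 8
After constant-fold (6 stmts):
  v = 9
  z = 8
  a = 8
  y = 0
  d = 9
  return 8
After dead-code-elim (1 stmts):
  return 8
Evaluate:
  v = 9  =>  v = 9
  z = 8  =>  z = 8
  a = z  =>  a = 8
  y = 0  =>  y = 0
  d = 9  =>  d = 9
  return z = 8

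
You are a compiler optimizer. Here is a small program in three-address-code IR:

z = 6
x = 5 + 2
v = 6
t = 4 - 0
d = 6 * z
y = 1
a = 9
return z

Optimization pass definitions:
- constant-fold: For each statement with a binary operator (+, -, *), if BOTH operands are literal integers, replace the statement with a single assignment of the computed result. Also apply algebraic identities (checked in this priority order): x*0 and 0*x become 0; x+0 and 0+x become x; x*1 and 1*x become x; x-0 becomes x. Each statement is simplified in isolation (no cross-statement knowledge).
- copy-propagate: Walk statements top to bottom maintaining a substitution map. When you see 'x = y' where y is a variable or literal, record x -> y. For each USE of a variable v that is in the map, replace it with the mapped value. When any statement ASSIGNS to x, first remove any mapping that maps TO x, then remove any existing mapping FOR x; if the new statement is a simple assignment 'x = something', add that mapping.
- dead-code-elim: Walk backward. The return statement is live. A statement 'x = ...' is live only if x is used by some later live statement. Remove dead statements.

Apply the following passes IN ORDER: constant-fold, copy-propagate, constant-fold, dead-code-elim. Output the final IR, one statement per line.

Answer: return 6

Derivation:
Initial IR:
  z = 6
  x = 5 + 2
  v = 6
  t = 4 - 0
  d = 6 * z
  y = 1
  a = 9
  return z
After constant-fold (8 stmts):
  z = 6
  x = 7
  v = 6
  t = 4
  d = 6 * z
  y = 1
  a = 9
  return z
After copy-propagate (8 stmts):
  z = 6
  x = 7
  v = 6
  t = 4
  d = 6 * 6
  y = 1
  a = 9
  return 6
After constant-fold (8 stmts):
  z = 6
  x = 7
  v = 6
  t = 4
  d = 36
  y = 1
  a = 9
  return 6
After dead-code-elim (1 stmts):
  return 6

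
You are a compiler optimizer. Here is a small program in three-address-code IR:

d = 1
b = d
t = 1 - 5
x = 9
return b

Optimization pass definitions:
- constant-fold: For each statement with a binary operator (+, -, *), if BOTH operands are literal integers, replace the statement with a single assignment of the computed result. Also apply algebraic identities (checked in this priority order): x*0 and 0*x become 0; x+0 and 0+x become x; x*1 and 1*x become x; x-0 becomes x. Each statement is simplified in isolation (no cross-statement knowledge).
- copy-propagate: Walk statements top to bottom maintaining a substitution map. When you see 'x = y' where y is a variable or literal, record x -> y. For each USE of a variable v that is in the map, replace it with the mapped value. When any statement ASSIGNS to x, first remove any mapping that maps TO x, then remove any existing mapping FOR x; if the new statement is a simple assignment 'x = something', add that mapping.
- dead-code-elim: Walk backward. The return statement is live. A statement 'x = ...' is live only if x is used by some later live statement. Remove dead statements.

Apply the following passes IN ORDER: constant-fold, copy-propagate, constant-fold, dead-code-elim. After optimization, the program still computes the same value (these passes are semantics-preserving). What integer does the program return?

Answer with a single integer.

Answer: 1

Derivation:
Initial IR:
  d = 1
  b = d
  t = 1 - 5
  x = 9
  return b
After constant-fold (5 stmts):
  d = 1
  b = d
  t = -4
  x = 9
  return b
After copy-propagate (5 stmts):
  d = 1
  b = 1
  t = -4
  x = 9
  return 1
After constant-fold (5 stmts):
  d = 1
  b = 1
  t = -4
  x = 9
  return 1
After dead-code-elim (1 stmts):
  return 1
Evaluate:
  d = 1  =>  d = 1
  b = d  =>  b = 1
  t = 1 - 5  =>  t = -4
  x = 9  =>  x = 9
  return b = 1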